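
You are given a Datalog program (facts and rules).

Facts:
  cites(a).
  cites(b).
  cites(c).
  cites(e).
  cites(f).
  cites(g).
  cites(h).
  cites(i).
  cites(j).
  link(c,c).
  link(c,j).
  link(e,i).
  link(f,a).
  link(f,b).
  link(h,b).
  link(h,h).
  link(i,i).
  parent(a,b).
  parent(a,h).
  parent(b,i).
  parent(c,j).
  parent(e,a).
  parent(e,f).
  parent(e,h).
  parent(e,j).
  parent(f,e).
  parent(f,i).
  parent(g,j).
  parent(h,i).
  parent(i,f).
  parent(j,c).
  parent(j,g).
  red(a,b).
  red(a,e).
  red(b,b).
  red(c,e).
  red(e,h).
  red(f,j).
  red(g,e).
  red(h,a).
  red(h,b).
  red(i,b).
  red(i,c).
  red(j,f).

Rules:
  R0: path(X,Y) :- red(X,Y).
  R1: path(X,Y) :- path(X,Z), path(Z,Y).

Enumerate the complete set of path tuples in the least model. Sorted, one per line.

path(a,a)
path(a,b)
path(a,e)
path(a,h)
path(b,b)
path(c,a)
path(c,b)
path(c,e)
path(c,h)
path(e,a)
path(e,b)
path(e,e)
path(e,h)
path(f,f)
path(f,j)
path(g,a)
path(g,b)
path(g,e)
path(g,h)
path(h,a)
path(h,b)
path(h,e)
path(h,h)
path(i,a)
path(i,b)
path(i,c)
path(i,e)
path(i,h)
path(j,f)
path(j,j)

round 1: derive path(a,b) via R0 from red(a,b)
round 1: derive path(a,e) via R0 from red(a,e)
round 1: derive path(b,b) via R0 from red(b,b)
round 1: derive path(c,e) via R0 from red(c,e)
round 1: derive path(e,h) via R0 from red(e,h)
round 1: derive path(f,j) via R0 from red(f,j)
round 1: derive path(g,e) via R0 from red(g,e)
round 1: derive path(h,a) via R0 from red(h,a)
round 1: derive path(h,b) via R0 from red(h,b)
round 1: derive path(i,b) via R0 from red(i,b)
round 1: derive path(i,c) via R0 from red(i,c)
round 1: derive path(j,f) via R0 from red(j,f)
round 2: derive path(a,h) via R1 from path(a,e), path(e,h)
round 2: derive path(c,h) via R1 from path(c,e), path(e,h)
round 2: derive path(e,a) via R1 from path(e,h), path(h,a)
round 2: derive path(e,b) via R1 from path(e,h), path(h,b)
round 2: derive path(f,f) via R1 from path(f,j), path(j,f)
round 2: derive path(g,h) via R1 from path(g,e), path(e,h)
round 2: derive path(h,e) via R1 from path(h,a), path(a,e)
round 2: derive path(i,e) via R1 from path(i,c), path(c,e)
round 2: derive path(j,j) via R1 from path(j,f), path(f,j)
round 3: derive path(a,a) via R1 from path(a,e), path(e,a)
round 3: derive path(c,a) via R1 from path(c,e), path(e,a)
round 3: derive path(c,b) via R1 from path(c,e), path(e,b)
round 3: derive path(e,e) via R1 from path(e,a), path(a,e)
round 3: derive path(g,a) via R1 from path(g,e), path(e,a)
round 3: derive path(g,b) via R1 from path(g,e), path(e,b)
round 3: derive path(h,h) via R1 from path(h,a), path(a,h)
round 3: derive path(i,a) via R1 from path(i,e), path(e,a)
round 3: derive path(i,h) via R1 from path(i,c), path(c,h)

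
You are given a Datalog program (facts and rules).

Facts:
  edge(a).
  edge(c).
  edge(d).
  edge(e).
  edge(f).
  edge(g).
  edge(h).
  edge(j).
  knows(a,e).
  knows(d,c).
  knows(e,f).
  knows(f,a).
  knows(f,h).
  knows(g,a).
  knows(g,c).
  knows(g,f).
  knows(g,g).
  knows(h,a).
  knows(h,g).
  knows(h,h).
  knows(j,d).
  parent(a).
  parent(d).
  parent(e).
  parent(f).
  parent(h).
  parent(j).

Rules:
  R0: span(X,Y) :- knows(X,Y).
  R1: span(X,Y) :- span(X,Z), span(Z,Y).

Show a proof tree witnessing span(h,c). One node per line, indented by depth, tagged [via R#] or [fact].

span(h,c)  [via R1]
  span(h,g)  [via R0]
    knows(h,g)  [fact]
  span(g,c)  [via R0]
    knows(g,c)  [fact]

round 1: derive span(a,e) via R0 from knows(a,e)
round 1: derive span(d,c) via R0 from knows(d,c)
round 1: derive span(e,f) via R0 from knows(e,f)
round 1: derive span(f,a) via R0 from knows(f,a)
round 1: derive span(f,h) via R0 from knows(f,h)
round 1: derive span(g,a) via R0 from knows(g,a)
round 1: derive span(g,c) via R0 from knows(g,c)
round 1: derive span(g,f) via R0 from knows(g,f)
round 1: derive span(g,g) via R0 from knows(g,g)
round 1: derive span(h,a) via R0 from knows(h,a)
round 1: derive span(h,g) via R0 from knows(h,g)
round 1: derive span(h,h) via R0 from knows(h,h)
round 1: derive span(j,d) via R0 from knows(j,d)
round 2: derive span(a,f) via R1 from span(a,e), span(e,f)
round 2: derive span(e,a) via R1 from span(e,f), span(f,a)
round 2: derive span(e,h) via R1 from span(e,f), span(f,h)
round 2: derive span(f,e) via R1 from span(f,a), span(a,e)
round 2: derive span(f,g) via R1 from span(f,h), span(h,g)
round 2: derive span(g,e) via R1 from span(g,a), span(a,e)
round 2: derive span(g,h) via R1 from span(g,f), span(f,h)
round 2: derive span(h,c) via R1 from span(h,g), span(g,c)
round 2: derive span(h,e) via R1 from span(h,a), span(a,e)
round 2: derive span(h,f) via R1 from span(h,g), span(g,f)
round 2: derive span(j,c) via R1 from span(j,d), span(d,c)
round 3: derive span(a,a) via R1 from span(a,e), span(e,a)
round 3: derive span(a,g) via R1 from span(a,f), span(f,g)
round 3: derive span(a,h) via R1 from span(a,e), span(e,h)
round 3: derive span(e,c) via R1 from span(e,h), span(h,c)
round 3: derive span(e,e) via R1 from span(e,a), span(a,e)
round 3: derive span(e,g) via R1 from span(e,f), span(f,g)
round 3: derive span(f,c) via R1 from span(f,g), span(g,c)
round 3: derive span(f,f) via R1 from span(f,a), span(a,f)
round 4: derive span(a,c) via R1 from span(a,e), span(e,c)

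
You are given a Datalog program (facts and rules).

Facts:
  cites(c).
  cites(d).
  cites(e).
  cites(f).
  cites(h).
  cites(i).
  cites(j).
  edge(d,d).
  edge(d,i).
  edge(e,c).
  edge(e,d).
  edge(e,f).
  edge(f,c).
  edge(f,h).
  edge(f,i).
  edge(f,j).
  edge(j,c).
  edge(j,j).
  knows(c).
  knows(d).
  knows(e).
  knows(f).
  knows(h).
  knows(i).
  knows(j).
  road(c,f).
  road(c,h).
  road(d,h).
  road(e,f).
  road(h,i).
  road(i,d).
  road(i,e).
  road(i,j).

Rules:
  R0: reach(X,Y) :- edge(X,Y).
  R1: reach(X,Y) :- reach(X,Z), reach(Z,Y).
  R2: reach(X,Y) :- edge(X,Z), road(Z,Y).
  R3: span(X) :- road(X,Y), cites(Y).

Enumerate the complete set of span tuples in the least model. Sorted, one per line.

round 1: derive span(c) via R3 from road(c,f), cites(f)
round 1: derive span(d) via R3 from road(d,h), cites(h)
round 1: derive span(e) via R3 from road(e,f), cites(f)
round 1: derive span(h) via R3 from road(h,i), cites(i)
round 1: derive span(i) via R3 from road(i,d), cites(d)

span(c)
span(d)
span(e)
span(h)
span(i)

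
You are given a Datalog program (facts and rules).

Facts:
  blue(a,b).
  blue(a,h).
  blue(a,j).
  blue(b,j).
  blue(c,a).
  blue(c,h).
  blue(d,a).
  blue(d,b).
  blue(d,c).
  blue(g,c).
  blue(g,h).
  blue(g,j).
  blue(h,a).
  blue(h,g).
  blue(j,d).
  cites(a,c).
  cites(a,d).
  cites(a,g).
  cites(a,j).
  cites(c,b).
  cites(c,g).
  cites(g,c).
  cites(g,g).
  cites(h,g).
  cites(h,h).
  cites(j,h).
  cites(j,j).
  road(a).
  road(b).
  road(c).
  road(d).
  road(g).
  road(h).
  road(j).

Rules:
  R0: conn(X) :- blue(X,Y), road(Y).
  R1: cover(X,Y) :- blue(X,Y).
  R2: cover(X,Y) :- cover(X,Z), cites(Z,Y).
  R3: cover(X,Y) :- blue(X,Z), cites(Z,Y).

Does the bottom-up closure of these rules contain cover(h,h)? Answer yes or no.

round 1: derive cover(a,b) via R1 from blue(a,b)
round 1: derive cover(a,h) via R1 from blue(a,h)
round 1: derive cover(a,j) via R1 from blue(a,j)
round 1: derive cover(b,j) via R1 from blue(b,j)
round 1: derive cover(c,a) via R1 from blue(c,a)
round 1: derive cover(c,h) via R1 from blue(c,h)
round 1: derive cover(d,a) via R1 from blue(d,a)
round 1: derive cover(d,b) via R1 from blue(d,b)
round 1: derive cover(d,c) via R1 from blue(d,c)
round 1: derive cover(g,c) via R1 from blue(g,c)
round 1: derive cover(g,h) via R1 from blue(g,h)
round 1: derive cover(g,j) via R1 from blue(g,j)
round 1: derive cover(h,a) via R1 from blue(h,a)
round 1: derive cover(h,g) via R1 from blue(h,g)
round 1: derive cover(j,d) via R1 from blue(j,d)
round 1: derive cover(a,g) via R3 from blue(a,h), cites(h,g)
round 1: derive cover(b,h) via R3 from blue(b,j), cites(j,h)
round 1: derive cover(c,c) via R3 from blue(c,a), cites(a,c)
round 1: derive cover(c,d) via R3 from blue(c,a), cites(a,d)
round 1: derive cover(c,g) via R3 from blue(c,a), cites(a,g)
round 1: derive cover(c,j) via R3 from blue(c,a), cites(a,j)
round 1: derive cover(d,d) via R3 from blue(d,a), cites(a,d)
round 1: derive cover(d,g) via R3 from blue(d,a), cites(a,g)
round 1: derive cover(d,j) via R3 from blue(d,a), cites(a,j)
round 1: derive cover(g,b) via R3 from blue(g,c), cites(c,b)
round 1: derive cover(g,g) via R3 from blue(g,c), cites(c,g)
round 1: derive cover(h,c) via R3 from blue(h,a), cites(a,c)
round 1: derive cover(h,d) via R3 from blue(h,a), cites(a,d)
round 1: derive cover(h,j) via R3 from blue(h,a), cites(a,j)
round 2: derive cover(a,c) via R2 from cover(a,g), cites(g,c)
round 2: derive cover(b,g) via R2 from cover(b,h), cites(h,g)
round 2: derive cover(c,b) via R2 from cover(c,c), cites(c,b)
round 2: derive cover(d,h) via R2 from cover(d,j), cites(j,h)
round 2: derive cover(h,b) via R2 from cover(h,c), cites(c,b)
round 2: derive cover(h,h) via R2 from cover(h,j), cites(j,h)
round 3: derive cover(b,c) via R2 from cover(b,g), cites(g,c)
round 4: derive cover(b,b) via R2 from cover(b,c), cites(c,b)

yes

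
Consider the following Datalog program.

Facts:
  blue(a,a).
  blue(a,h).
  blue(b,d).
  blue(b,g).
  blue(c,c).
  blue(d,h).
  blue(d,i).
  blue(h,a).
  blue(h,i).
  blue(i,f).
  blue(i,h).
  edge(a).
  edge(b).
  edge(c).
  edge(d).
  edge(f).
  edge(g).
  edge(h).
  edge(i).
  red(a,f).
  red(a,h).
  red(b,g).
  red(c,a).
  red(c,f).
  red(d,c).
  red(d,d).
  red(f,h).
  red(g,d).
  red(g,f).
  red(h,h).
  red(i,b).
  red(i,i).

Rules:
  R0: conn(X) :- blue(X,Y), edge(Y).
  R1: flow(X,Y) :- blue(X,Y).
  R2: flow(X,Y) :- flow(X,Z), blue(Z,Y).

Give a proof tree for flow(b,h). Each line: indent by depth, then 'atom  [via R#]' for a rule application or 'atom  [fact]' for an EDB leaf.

round 1: derive flow(a,a) via R1 from blue(a,a)
round 1: derive flow(a,h) via R1 from blue(a,h)
round 1: derive flow(b,d) via R1 from blue(b,d)
round 1: derive flow(b,g) via R1 from blue(b,g)
round 1: derive flow(c,c) via R1 from blue(c,c)
round 1: derive flow(d,h) via R1 from blue(d,h)
round 1: derive flow(d,i) via R1 from blue(d,i)
round 1: derive flow(h,a) via R1 from blue(h,a)
round 1: derive flow(h,i) via R1 from blue(h,i)
round 1: derive flow(i,f) via R1 from blue(i,f)
round 1: derive flow(i,h) via R1 from blue(i,h)
round 2: derive flow(a,i) via R2 from flow(a,h), blue(h,i)
round 2: derive flow(b,h) via R2 from flow(b,d), blue(d,h)
round 2: derive flow(b,i) via R2 from flow(b,d), blue(d,i)
round 2: derive flow(d,a) via R2 from flow(d,h), blue(h,a)
round 2: derive flow(d,f) via R2 from flow(d,i), blue(i,f)
round 2: derive flow(h,f) via R2 from flow(h,i), blue(i,f)
round 2: derive flow(h,h) via R2 from flow(h,a), blue(a,h)
round 2: derive flow(i,a) via R2 from flow(i,h), blue(h,a)
round 2: derive flow(i,i) via R2 from flow(i,h), blue(h,i)
round 3: derive flow(a,f) via R2 from flow(a,i), blue(i,f)
round 3: derive flow(b,a) via R2 from flow(b,h), blue(h,a)
round 3: derive flow(b,f) via R2 from flow(b,i), blue(i,f)

flow(b,h)  [via R2]
  flow(b,d)  [via R1]
    blue(b,d)  [fact]
  blue(d,h)  [fact]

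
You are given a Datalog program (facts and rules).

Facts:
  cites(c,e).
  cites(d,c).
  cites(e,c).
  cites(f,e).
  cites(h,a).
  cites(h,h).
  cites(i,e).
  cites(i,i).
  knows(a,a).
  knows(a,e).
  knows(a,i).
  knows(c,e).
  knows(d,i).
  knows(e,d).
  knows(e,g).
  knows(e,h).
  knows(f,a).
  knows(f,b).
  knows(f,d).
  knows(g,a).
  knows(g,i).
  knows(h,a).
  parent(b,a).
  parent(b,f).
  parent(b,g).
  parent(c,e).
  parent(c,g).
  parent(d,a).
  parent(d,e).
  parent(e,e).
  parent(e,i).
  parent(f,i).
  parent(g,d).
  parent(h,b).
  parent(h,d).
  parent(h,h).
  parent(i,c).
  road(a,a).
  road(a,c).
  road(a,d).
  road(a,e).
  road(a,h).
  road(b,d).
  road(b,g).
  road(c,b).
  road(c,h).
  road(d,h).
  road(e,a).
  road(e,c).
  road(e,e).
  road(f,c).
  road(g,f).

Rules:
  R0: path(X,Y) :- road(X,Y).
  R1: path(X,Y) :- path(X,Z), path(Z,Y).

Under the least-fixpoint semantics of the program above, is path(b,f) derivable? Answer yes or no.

yes

round 1: derive path(a,a) via R0 from road(a,a)
round 1: derive path(a,c) via R0 from road(a,c)
round 1: derive path(a,d) via R0 from road(a,d)
round 1: derive path(a,e) via R0 from road(a,e)
round 1: derive path(a,h) via R0 from road(a,h)
round 1: derive path(b,d) via R0 from road(b,d)
round 1: derive path(b,g) via R0 from road(b,g)
round 1: derive path(c,b) via R0 from road(c,b)
round 1: derive path(c,h) via R0 from road(c,h)
round 1: derive path(d,h) via R0 from road(d,h)
round 1: derive path(e,a) via R0 from road(e,a)
round 1: derive path(e,c) via R0 from road(e,c)
round 1: derive path(e,e) via R0 from road(e,e)
round 1: derive path(f,c) via R0 from road(f,c)
round 1: derive path(g,f) via R0 from road(g,f)
round 2: derive path(a,b) via R1 from path(a,c), path(c,b)
round 2: derive path(b,f) via R1 from path(b,g), path(g,f)
round 2: derive path(b,h) via R1 from path(b,d), path(d,h)
round 2: derive path(c,d) via R1 from path(c,b), path(b,d)
round 2: derive path(c,g) via R1 from path(c,b), path(b,g)
round 2: derive path(e,b) via R1 from path(e,c), path(c,b)
round 2: derive path(e,d) via R1 from path(e,a), path(a,d)
round 2: derive path(e,h) via R1 from path(e,a), path(a,h)
round 2: derive path(f,b) via R1 from path(f,c), path(c,b)
round 2: derive path(f,h) via R1 from path(f,c), path(c,h)
round 2: derive path(g,c) via R1 from path(g,f), path(f,c)
round 3: derive path(a,f) via R1 from path(a,b), path(b,f)
round 3: derive path(a,g) via R1 from path(a,b), path(b,g)
round 3: derive path(b,b) via R1 from path(b,f), path(f,b)
round 3: derive path(b,c) via R1 from path(b,f), path(f,c)
round 3: derive path(c,c) via R1 from path(c,g), path(g,c)
round 3: derive path(c,f) via R1 from path(c,b), path(b,f)
round 3: derive path(e,f) via R1 from path(e,b), path(b,f)
round 3: derive path(e,g) via R1 from path(e,b), path(b,g)
round 3: derive path(f,d) via R1 from path(f,b), path(b,d)
round 3: derive path(f,f) via R1 from path(f,b), path(b,f)
round 3: derive path(f,g) via R1 from path(f,b), path(b,g)
round 3: derive path(g,b) via R1 from path(g,c), path(c,b)
round 3: derive path(g,d) via R1 from path(g,c), path(c,d)
round 3: derive path(g,g) via R1 from path(g,c), path(c,g)
round 3: derive path(g,h) via R1 from path(g,c), path(c,h)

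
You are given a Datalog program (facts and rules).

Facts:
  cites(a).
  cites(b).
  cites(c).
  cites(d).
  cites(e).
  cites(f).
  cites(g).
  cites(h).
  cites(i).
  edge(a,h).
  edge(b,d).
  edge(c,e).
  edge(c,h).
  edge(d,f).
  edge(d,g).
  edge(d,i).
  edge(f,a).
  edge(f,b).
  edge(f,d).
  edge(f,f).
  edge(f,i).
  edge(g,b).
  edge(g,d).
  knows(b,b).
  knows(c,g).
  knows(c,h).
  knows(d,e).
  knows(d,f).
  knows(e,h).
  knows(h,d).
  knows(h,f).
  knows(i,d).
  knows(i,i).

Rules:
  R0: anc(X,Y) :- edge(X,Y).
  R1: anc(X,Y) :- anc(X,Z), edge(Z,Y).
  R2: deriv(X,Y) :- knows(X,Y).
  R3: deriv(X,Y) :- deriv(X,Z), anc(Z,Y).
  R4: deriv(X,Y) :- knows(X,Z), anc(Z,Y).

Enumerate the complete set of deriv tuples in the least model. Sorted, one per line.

deriv(b,a)
deriv(b,b)
deriv(b,d)
deriv(b,f)
deriv(b,g)
deriv(b,h)
deriv(b,i)
deriv(c,a)
deriv(c,b)
deriv(c,d)
deriv(c,f)
deriv(c,g)
deriv(c,h)
deriv(c,i)
deriv(d,a)
deriv(d,b)
deriv(d,d)
deriv(d,e)
deriv(d,f)
deriv(d,g)
deriv(d,h)
deriv(d,i)
deriv(e,h)
deriv(h,a)
deriv(h,b)
deriv(h,d)
deriv(h,f)
deriv(h,g)
deriv(h,h)
deriv(h,i)
deriv(i,a)
deriv(i,b)
deriv(i,d)
deriv(i,f)
deriv(i,g)
deriv(i,h)
deriv(i,i)

round 1: derive anc(a,h) via R0 from edge(a,h)
round 1: derive anc(b,d) via R0 from edge(b,d)
round 1: derive anc(c,e) via R0 from edge(c,e)
round 1: derive anc(c,h) via R0 from edge(c,h)
round 1: derive anc(d,f) via R0 from edge(d,f)
round 1: derive anc(d,g) via R0 from edge(d,g)
round 1: derive anc(d,i) via R0 from edge(d,i)
round 1: derive anc(f,a) via R0 from edge(f,a)
round 1: derive anc(f,b) via R0 from edge(f,b)
round 1: derive anc(f,d) via R0 from edge(f,d)
round 1: derive anc(f,f) via R0 from edge(f,f)
round 1: derive anc(f,i) via R0 from edge(f,i)
round 1: derive anc(g,b) via R0 from edge(g,b)
round 1: derive anc(g,d) via R0 from edge(g,d)
round 1: derive deriv(b,b) via R2 from knows(b,b)
round 1: derive deriv(c,g) via R2 from knows(c,g)
round 1: derive deriv(c,h) via R2 from knows(c,h)
round 1: derive deriv(d,e) via R2 from knows(d,e)
round 1: derive deriv(d,f) via R2 from knows(d,f)
round 1: derive deriv(e,h) via R2 from knows(e,h)
round 1: derive deriv(h,d) via R2 from knows(h,d)
round 1: derive deriv(h,f) via R2 from knows(h,f)
round 1: derive deriv(i,d) via R2 from knows(i,d)
round 1: derive deriv(i,i) via R2 from knows(i,i)
round 2: derive anc(b,f) via R1 from anc(b,d), edge(d,f)
round 2: derive anc(b,g) via R1 from anc(b,d), edge(d,g)
round 2: derive anc(b,i) via R1 from anc(b,d), edge(d,i)
round 2: derive anc(d,a) via R1 from anc(d,f), edge(f,a)
round 2: derive anc(d,b) via R1 from anc(d,f), edge(f,b)
round 2: derive anc(d,d) via R1 from anc(d,f), edge(f,d)
round 2: derive anc(f,g) via R1 from anc(f,d), edge(d,g)
round 2: derive anc(f,h) via R1 from anc(f,a), edge(a,h)
round 2: derive anc(g,f) via R1 from anc(g,d), edge(d,f)
round 2: derive anc(g,g) via R1 from anc(g,d), edge(d,g)
round 2: derive anc(g,i) via R1 from anc(g,d), edge(d,i)
round 2: derive deriv(b,d) via R3 from deriv(b,b), anc(b,d)
round 2: derive deriv(c,b) via R3 from deriv(c,g), anc(g,b)
round 2: derive deriv(c,d) via R3 from deriv(c,g), anc(g,d)
round 2: derive deriv(d,a) via R3 from deriv(d,f), anc(f,a)
round 2: derive deriv(d,b) via R3 from deriv(d,f), anc(f,b)
round 2: derive deriv(d,d) via R3 from deriv(d,f), anc(f,d)
round 2: derive deriv(d,i) via R3 from deriv(d,f), anc(f,i)
round 2: derive deriv(h,a) via R3 from deriv(h,f), anc(f,a)
round 2: derive deriv(h,b) via R3 from deriv(h,f), anc(f,b)
round 2: derive deriv(h,g) via R3 from deriv(h,d), anc(d,g)
round 2: derive deriv(h,i) via R3 from deriv(h,d), anc(d,i)
round 2: derive deriv(i,f) via R3 from deriv(i,d), anc(d,f)
round 2: derive deriv(i,g) via R3 from deriv(i,d), anc(d,g)
round 3: derive anc(b,a) via R1 from anc(b,f), edge(f,a)
round 3: derive anc(b,b) via R1 from anc(b,f), edge(f,b)
round 3: derive anc(d,h) via R1 from anc(d,a), edge(a,h)
round 3: derive anc(g,a) via R1 from anc(g,f), edge(f,a)
round 3: derive deriv(b,a) via R3 from deriv(b,d), anc(d,a)
round 3: derive deriv(b,f) via R3 from deriv(b,b), anc(b,f)
round 3: derive deriv(b,g) via R3 from deriv(b,b), anc(b,g)
round 3: derive deriv(b,i) via R3 from deriv(b,b), anc(b,i)
round 3: derive deriv(c,a) via R3 from deriv(c,d), anc(d,a)
round 3: derive deriv(c,f) via R3 from deriv(c,b), anc(b,f)
round 3: derive deriv(c,i) via R3 from deriv(c,b), anc(b,i)
round 3: derive deriv(d,g) via R3 from deriv(d,b), anc(b,g)
round 3: derive deriv(d,h) via R3 from deriv(d,a), anc(a,h)
round 3: derive deriv(h,h) via R3 from deriv(h,a), anc(a,h)
round 3: derive deriv(i,a) via R3 from deriv(i,d), anc(d,a)
round 3: derive deriv(i,b) via R3 from deriv(i,d), anc(d,b)
round 3: derive deriv(i,h) via R3 from deriv(i,f), anc(f,h)
round 4: derive anc(b,h) via R1 from anc(b,a), edge(a,h)
round 4: derive anc(g,h) via R1 from anc(g,a), edge(a,h)
round 4: derive deriv(b,h) via R3 from deriv(b,a), anc(a,h)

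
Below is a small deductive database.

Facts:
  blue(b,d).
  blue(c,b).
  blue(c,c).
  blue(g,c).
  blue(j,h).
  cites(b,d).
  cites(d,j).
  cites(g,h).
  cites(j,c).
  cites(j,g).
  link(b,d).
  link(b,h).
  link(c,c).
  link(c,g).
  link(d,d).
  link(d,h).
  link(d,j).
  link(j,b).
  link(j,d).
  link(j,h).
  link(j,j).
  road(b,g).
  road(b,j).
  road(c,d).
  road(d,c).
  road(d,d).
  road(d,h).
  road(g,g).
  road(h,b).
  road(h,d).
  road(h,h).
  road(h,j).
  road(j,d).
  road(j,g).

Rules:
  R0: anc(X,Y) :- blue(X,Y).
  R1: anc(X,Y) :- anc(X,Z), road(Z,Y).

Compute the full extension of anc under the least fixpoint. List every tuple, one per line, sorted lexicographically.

anc(b,b)
anc(b,c)
anc(b,d)
anc(b,g)
anc(b,h)
anc(b,j)
anc(c,b)
anc(c,c)
anc(c,d)
anc(c,g)
anc(c,h)
anc(c,j)
anc(g,b)
anc(g,c)
anc(g,d)
anc(g,g)
anc(g,h)
anc(g,j)
anc(j,b)
anc(j,c)
anc(j,d)
anc(j,g)
anc(j,h)
anc(j,j)

round 1: derive anc(b,d) via R0 from blue(b,d)
round 1: derive anc(c,b) via R0 from blue(c,b)
round 1: derive anc(c,c) via R0 from blue(c,c)
round 1: derive anc(g,c) via R0 from blue(g,c)
round 1: derive anc(j,h) via R0 from blue(j,h)
round 2: derive anc(b,c) via R1 from anc(b,d), road(d,c)
round 2: derive anc(b,h) via R1 from anc(b,d), road(d,h)
round 2: derive anc(c,d) via R1 from anc(c,c), road(c,d)
round 2: derive anc(c,g) via R1 from anc(c,b), road(b,g)
round 2: derive anc(c,j) via R1 from anc(c,b), road(b,j)
round 2: derive anc(g,d) via R1 from anc(g,c), road(c,d)
round 2: derive anc(j,b) via R1 from anc(j,h), road(h,b)
round 2: derive anc(j,d) via R1 from anc(j,h), road(h,d)
round 2: derive anc(j,j) via R1 from anc(j,h), road(h,j)
round 3: derive anc(b,b) via R1 from anc(b,h), road(h,b)
round 3: derive anc(b,j) via R1 from anc(b,h), road(h,j)
round 3: derive anc(c,h) via R1 from anc(c,d), road(d,h)
round 3: derive anc(g,h) via R1 from anc(g,d), road(d,h)
round 3: derive anc(j,c) via R1 from anc(j,d), road(d,c)
round 3: derive anc(j,g) via R1 from anc(j,b), road(b,g)
round 4: derive anc(b,g) via R1 from anc(b,b), road(b,g)
round 4: derive anc(g,b) via R1 from anc(g,h), road(h,b)
round 4: derive anc(g,j) via R1 from anc(g,h), road(h,j)
round 5: derive anc(g,g) via R1 from anc(g,b), road(b,g)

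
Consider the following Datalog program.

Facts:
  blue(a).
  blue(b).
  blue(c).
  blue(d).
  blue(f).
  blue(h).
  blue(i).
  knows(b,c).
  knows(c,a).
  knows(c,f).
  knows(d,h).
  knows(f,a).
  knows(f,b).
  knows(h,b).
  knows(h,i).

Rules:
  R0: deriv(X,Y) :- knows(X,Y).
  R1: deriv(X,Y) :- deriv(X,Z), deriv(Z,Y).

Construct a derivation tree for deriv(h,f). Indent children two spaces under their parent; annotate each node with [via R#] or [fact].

deriv(h,f)  [via R1]
  deriv(h,b)  [via R0]
    knows(h,b)  [fact]
  deriv(b,f)  [via R1]
    deriv(b,c)  [via R0]
      knows(b,c)  [fact]
    deriv(c,f)  [via R0]
      knows(c,f)  [fact]

round 1: derive deriv(b,c) via R0 from knows(b,c)
round 1: derive deriv(c,a) via R0 from knows(c,a)
round 1: derive deriv(c,f) via R0 from knows(c,f)
round 1: derive deriv(d,h) via R0 from knows(d,h)
round 1: derive deriv(f,a) via R0 from knows(f,a)
round 1: derive deriv(f,b) via R0 from knows(f,b)
round 1: derive deriv(h,b) via R0 from knows(h,b)
round 1: derive deriv(h,i) via R0 from knows(h,i)
round 2: derive deriv(b,a) via R1 from deriv(b,c), deriv(c,a)
round 2: derive deriv(b,f) via R1 from deriv(b,c), deriv(c,f)
round 2: derive deriv(c,b) via R1 from deriv(c,f), deriv(f,b)
round 2: derive deriv(d,b) via R1 from deriv(d,h), deriv(h,b)
round 2: derive deriv(d,i) via R1 from deriv(d,h), deriv(h,i)
round 2: derive deriv(f,c) via R1 from deriv(f,b), deriv(b,c)
round 2: derive deriv(h,c) via R1 from deriv(h,b), deriv(b,c)
round 3: derive deriv(b,b) via R1 from deriv(b,c), deriv(c,b)
round 3: derive deriv(c,c) via R1 from deriv(c,b), deriv(b,c)
round 3: derive deriv(d,a) via R1 from deriv(d,b), deriv(b,a)
round 3: derive deriv(d,c) via R1 from deriv(d,b), deriv(b,c)
round 3: derive deriv(d,f) via R1 from deriv(d,b), deriv(b,f)
round 3: derive deriv(f,f) via R1 from deriv(f,b), deriv(b,f)
round 3: derive deriv(h,a) via R1 from deriv(h,b), deriv(b,a)
round 3: derive deriv(h,f) via R1 from deriv(h,b), deriv(b,f)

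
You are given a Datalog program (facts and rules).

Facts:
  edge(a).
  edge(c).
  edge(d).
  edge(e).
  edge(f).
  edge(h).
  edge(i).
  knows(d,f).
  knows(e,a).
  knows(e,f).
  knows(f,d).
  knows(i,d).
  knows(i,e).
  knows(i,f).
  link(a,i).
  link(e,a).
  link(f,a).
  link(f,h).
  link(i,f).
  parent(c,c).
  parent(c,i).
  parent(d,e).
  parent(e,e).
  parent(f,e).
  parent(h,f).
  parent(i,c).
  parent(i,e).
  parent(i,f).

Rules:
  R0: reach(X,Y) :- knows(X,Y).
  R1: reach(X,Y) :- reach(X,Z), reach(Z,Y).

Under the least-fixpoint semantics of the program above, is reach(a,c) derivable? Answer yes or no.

round 1: derive reach(d,f) via R0 from knows(d,f)
round 1: derive reach(e,a) via R0 from knows(e,a)
round 1: derive reach(e,f) via R0 from knows(e,f)
round 1: derive reach(f,d) via R0 from knows(f,d)
round 1: derive reach(i,d) via R0 from knows(i,d)
round 1: derive reach(i,e) via R0 from knows(i,e)
round 1: derive reach(i,f) via R0 from knows(i,f)
round 2: derive reach(d,d) via R1 from reach(d,f), reach(f,d)
round 2: derive reach(e,d) via R1 from reach(e,f), reach(f,d)
round 2: derive reach(f,f) via R1 from reach(f,d), reach(d,f)
round 2: derive reach(i,a) via R1 from reach(i,e), reach(e,a)

no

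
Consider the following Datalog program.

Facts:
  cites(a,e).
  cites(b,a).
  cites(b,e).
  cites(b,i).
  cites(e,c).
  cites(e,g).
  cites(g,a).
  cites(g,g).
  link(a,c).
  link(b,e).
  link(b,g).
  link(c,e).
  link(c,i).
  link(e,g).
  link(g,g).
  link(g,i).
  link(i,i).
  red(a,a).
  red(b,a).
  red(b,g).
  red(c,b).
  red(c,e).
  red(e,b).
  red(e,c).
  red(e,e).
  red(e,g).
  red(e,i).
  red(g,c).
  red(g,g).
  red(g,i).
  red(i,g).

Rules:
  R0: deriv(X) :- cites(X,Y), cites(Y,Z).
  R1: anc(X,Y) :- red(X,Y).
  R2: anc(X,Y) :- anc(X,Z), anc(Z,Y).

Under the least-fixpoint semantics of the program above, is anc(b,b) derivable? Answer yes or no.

yes

round 1: derive anc(a,a) via R1 from red(a,a)
round 1: derive anc(b,a) via R1 from red(b,a)
round 1: derive anc(b,g) via R1 from red(b,g)
round 1: derive anc(c,b) via R1 from red(c,b)
round 1: derive anc(c,e) via R1 from red(c,e)
round 1: derive anc(e,b) via R1 from red(e,b)
round 1: derive anc(e,c) via R1 from red(e,c)
round 1: derive anc(e,e) via R1 from red(e,e)
round 1: derive anc(e,g) via R1 from red(e,g)
round 1: derive anc(e,i) via R1 from red(e,i)
round 1: derive anc(g,c) via R1 from red(g,c)
round 1: derive anc(g,g) via R1 from red(g,g)
round 1: derive anc(g,i) via R1 from red(g,i)
round 1: derive anc(i,g) via R1 from red(i,g)
round 2: derive anc(b,c) via R2 from anc(b,g), anc(g,c)
round 2: derive anc(b,i) via R2 from anc(b,g), anc(g,i)
round 2: derive anc(c,a) via R2 from anc(c,b), anc(b,a)
round 2: derive anc(c,c) via R2 from anc(c,e), anc(e,c)
round 2: derive anc(c,g) via R2 from anc(c,b), anc(b,g)
round 2: derive anc(c,i) via R2 from anc(c,e), anc(e,i)
round 2: derive anc(e,a) via R2 from anc(e,b), anc(b,a)
round 2: derive anc(g,b) via R2 from anc(g,c), anc(c,b)
round 2: derive anc(g,e) via R2 from anc(g,c), anc(c,e)
round 2: derive anc(i,c) via R2 from anc(i,g), anc(g,c)
round 2: derive anc(i,i) via R2 from anc(i,g), anc(g,i)
round 3: derive anc(b,b) via R2 from anc(b,c), anc(c,b)
round 3: derive anc(b,e) via R2 from anc(b,c), anc(c,e)
round 3: derive anc(g,a) via R2 from anc(g,b), anc(b,a)
round 3: derive anc(i,a) via R2 from anc(i,c), anc(c,a)
round 3: derive anc(i,b) via R2 from anc(i,c), anc(c,b)
round 3: derive anc(i,e) via R2 from anc(i,c), anc(c,e)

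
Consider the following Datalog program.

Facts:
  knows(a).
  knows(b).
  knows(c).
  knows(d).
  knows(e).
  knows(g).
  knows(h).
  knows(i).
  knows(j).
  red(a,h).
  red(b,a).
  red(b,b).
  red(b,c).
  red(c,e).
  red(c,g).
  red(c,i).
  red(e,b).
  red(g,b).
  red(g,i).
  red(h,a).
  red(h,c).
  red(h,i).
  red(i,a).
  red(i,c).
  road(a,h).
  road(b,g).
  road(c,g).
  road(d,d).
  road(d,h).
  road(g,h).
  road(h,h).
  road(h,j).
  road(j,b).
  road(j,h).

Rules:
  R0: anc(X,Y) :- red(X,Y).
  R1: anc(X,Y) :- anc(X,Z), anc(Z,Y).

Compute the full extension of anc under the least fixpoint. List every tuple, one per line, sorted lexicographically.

anc(a,a)
anc(a,b)
anc(a,c)
anc(a,e)
anc(a,g)
anc(a,h)
anc(a,i)
anc(b,a)
anc(b,b)
anc(b,c)
anc(b,e)
anc(b,g)
anc(b,h)
anc(b,i)
anc(c,a)
anc(c,b)
anc(c,c)
anc(c,e)
anc(c,g)
anc(c,h)
anc(c,i)
anc(e,a)
anc(e,b)
anc(e,c)
anc(e,e)
anc(e,g)
anc(e,h)
anc(e,i)
anc(g,a)
anc(g,b)
anc(g,c)
anc(g,e)
anc(g,g)
anc(g,h)
anc(g,i)
anc(h,a)
anc(h,b)
anc(h,c)
anc(h,e)
anc(h,g)
anc(h,h)
anc(h,i)
anc(i,a)
anc(i,b)
anc(i,c)
anc(i,e)
anc(i,g)
anc(i,h)
anc(i,i)

round 1: derive anc(a,h) via R0 from red(a,h)
round 1: derive anc(b,a) via R0 from red(b,a)
round 1: derive anc(b,b) via R0 from red(b,b)
round 1: derive anc(b,c) via R0 from red(b,c)
round 1: derive anc(c,e) via R0 from red(c,e)
round 1: derive anc(c,g) via R0 from red(c,g)
round 1: derive anc(c,i) via R0 from red(c,i)
round 1: derive anc(e,b) via R0 from red(e,b)
round 1: derive anc(g,b) via R0 from red(g,b)
round 1: derive anc(g,i) via R0 from red(g,i)
round 1: derive anc(h,a) via R0 from red(h,a)
round 1: derive anc(h,c) via R0 from red(h,c)
round 1: derive anc(h,i) via R0 from red(h,i)
round 1: derive anc(i,a) via R0 from red(i,a)
round 1: derive anc(i,c) via R0 from red(i,c)
round 2: derive anc(a,a) via R1 from anc(a,h), anc(h,a)
round 2: derive anc(a,c) via R1 from anc(a,h), anc(h,c)
round 2: derive anc(a,i) via R1 from anc(a,h), anc(h,i)
round 2: derive anc(b,e) via R1 from anc(b,c), anc(c,e)
round 2: derive anc(b,g) via R1 from anc(b,c), anc(c,g)
round 2: derive anc(b,h) via R1 from anc(b,a), anc(a,h)
round 2: derive anc(b,i) via R1 from anc(b,c), anc(c,i)
round 2: derive anc(c,a) via R1 from anc(c,i), anc(i,a)
round 2: derive anc(c,b) via R1 from anc(c,e), anc(e,b)
round 2: derive anc(c,c) via R1 from anc(c,i), anc(i,c)
round 2: derive anc(e,a) via R1 from anc(e,b), anc(b,a)
round 2: derive anc(e,c) via R1 from anc(e,b), anc(b,c)
round 2: derive anc(g,a) via R1 from anc(g,b), anc(b,a)
round 2: derive anc(g,c) via R1 from anc(g,b), anc(b,c)
round 2: derive anc(h,e) via R1 from anc(h,c), anc(c,e)
round 2: derive anc(h,g) via R1 from anc(h,c), anc(c,g)
round 2: derive anc(h,h) via R1 from anc(h,a), anc(a,h)
round 2: derive anc(i,e) via R1 from anc(i,c), anc(c,e)
round 2: derive anc(i,g) via R1 from anc(i,c), anc(c,g)
round 2: derive anc(i,h) via R1 from anc(i,a), anc(a,h)
round 2: derive anc(i,i) via R1 from anc(i,c), anc(c,i)
round 3: derive anc(a,b) via R1 from anc(a,c), anc(c,b)
round 3: derive anc(a,e) via R1 from anc(a,c), anc(c,e)
round 3: derive anc(a,g) via R1 from anc(a,c), anc(c,g)
round 3: derive anc(c,h) via R1 from anc(c,a), anc(a,h)
round 3: derive anc(e,e) via R1 from anc(e,b), anc(b,e)
round 3: derive anc(e,g) via R1 from anc(e,b), anc(b,g)
round 3: derive anc(e,h) via R1 from anc(e,a), anc(a,h)
round 3: derive anc(e,i) via R1 from anc(e,a), anc(a,i)
round 3: derive anc(g,e) via R1 from anc(g,b), anc(b,e)
round 3: derive anc(g,g) via R1 from anc(g,b), anc(b,g)
round 3: derive anc(g,h) via R1 from anc(g,a), anc(a,h)
round 3: derive anc(h,b) via R1 from anc(h,c), anc(c,b)
round 3: derive anc(i,b) via R1 from anc(i,c), anc(c,b)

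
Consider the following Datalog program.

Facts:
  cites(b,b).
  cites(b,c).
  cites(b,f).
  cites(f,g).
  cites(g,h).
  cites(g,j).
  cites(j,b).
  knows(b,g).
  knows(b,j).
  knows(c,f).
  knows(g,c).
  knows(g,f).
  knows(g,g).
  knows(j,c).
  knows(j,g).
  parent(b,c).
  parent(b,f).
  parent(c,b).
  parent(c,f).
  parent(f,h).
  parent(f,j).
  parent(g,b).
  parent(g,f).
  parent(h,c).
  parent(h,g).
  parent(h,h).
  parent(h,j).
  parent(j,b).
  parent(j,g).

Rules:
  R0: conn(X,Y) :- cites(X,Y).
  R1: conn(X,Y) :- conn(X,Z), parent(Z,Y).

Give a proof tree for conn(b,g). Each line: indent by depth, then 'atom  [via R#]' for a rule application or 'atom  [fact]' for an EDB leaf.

conn(b,g)  [via R1]
  conn(b,h)  [via R1]
    conn(b,f)  [via R0]
      cites(b,f)  [fact]
    parent(f,h)  [fact]
  parent(h,g)  [fact]

round 1: derive conn(b,b) via R0 from cites(b,b)
round 1: derive conn(b,c) via R0 from cites(b,c)
round 1: derive conn(b,f) via R0 from cites(b,f)
round 1: derive conn(f,g) via R0 from cites(f,g)
round 1: derive conn(g,h) via R0 from cites(g,h)
round 1: derive conn(g,j) via R0 from cites(g,j)
round 1: derive conn(j,b) via R0 from cites(j,b)
round 2: derive conn(b,h) via R1 from conn(b,f), parent(f,h)
round 2: derive conn(b,j) via R1 from conn(b,f), parent(f,j)
round 2: derive conn(f,b) via R1 from conn(f,g), parent(g,b)
round 2: derive conn(f,f) via R1 from conn(f,g), parent(g,f)
round 2: derive conn(g,b) via R1 from conn(g,j), parent(j,b)
round 2: derive conn(g,c) via R1 from conn(g,h), parent(h,c)
round 2: derive conn(g,g) via R1 from conn(g,h), parent(h,g)
round 2: derive conn(j,c) via R1 from conn(j,b), parent(b,c)
round 2: derive conn(j,f) via R1 from conn(j,b), parent(b,f)
round 3: derive conn(b,g) via R1 from conn(b,h), parent(h,g)
round 3: derive conn(f,c) via R1 from conn(f,b), parent(b,c)
round 3: derive conn(f,h) via R1 from conn(f,f), parent(f,h)
round 3: derive conn(f,j) via R1 from conn(f,f), parent(f,j)
round 3: derive conn(g,f) via R1 from conn(g,b), parent(b,f)
round 3: derive conn(j,h) via R1 from conn(j,f), parent(f,h)
round 3: derive conn(j,j) via R1 from conn(j,f), parent(f,j)
round 4: derive conn(j,g) via R1 from conn(j,h), parent(h,g)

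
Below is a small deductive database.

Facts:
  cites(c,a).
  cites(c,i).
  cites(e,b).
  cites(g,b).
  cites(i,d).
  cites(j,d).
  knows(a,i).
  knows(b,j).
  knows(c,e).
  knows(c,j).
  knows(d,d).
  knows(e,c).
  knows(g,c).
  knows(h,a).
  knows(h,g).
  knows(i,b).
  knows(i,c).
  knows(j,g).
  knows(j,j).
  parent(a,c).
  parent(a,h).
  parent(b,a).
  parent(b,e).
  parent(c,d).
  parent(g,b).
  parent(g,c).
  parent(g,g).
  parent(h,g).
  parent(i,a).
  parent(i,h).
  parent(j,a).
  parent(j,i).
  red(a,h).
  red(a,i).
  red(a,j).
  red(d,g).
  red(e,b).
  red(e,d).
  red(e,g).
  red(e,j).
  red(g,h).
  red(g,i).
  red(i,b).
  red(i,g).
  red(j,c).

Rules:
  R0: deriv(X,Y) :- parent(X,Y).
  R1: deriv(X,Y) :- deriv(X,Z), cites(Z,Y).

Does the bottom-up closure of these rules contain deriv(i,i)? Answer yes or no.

no

round 1: derive deriv(a,c) via R0 from parent(a,c)
round 1: derive deriv(a,h) via R0 from parent(a,h)
round 1: derive deriv(b,a) via R0 from parent(b,a)
round 1: derive deriv(b,e) via R0 from parent(b,e)
round 1: derive deriv(c,d) via R0 from parent(c,d)
round 1: derive deriv(g,b) via R0 from parent(g,b)
round 1: derive deriv(g,c) via R0 from parent(g,c)
round 1: derive deriv(g,g) via R0 from parent(g,g)
round 1: derive deriv(h,g) via R0 from parent(h,g)
round 1: derive deriv(i,a) via R0 from parent(i,a)
round 1: derive deriv(i,h) via R0 from parent(i,h)
round 1: derive deriv(j,a) via R0 from parent(j,a)
round 1: derive deriv(j,i) via R0 from parent(j,i)
round 2: derive deriv(a,a) via R1 from deriv(a,c), cites(c,a)
round 2: derive deriv(a,i) via R1 from deriv(a,c), cites(c,i)
round 2: derive deriv(b,b) via R1 from deriv(b,e), cites(e,b)
round 2: derive deriv(g,a) via R1 from deriv(g,c), cites(c,a)
round 2: derive deriv(g,i) via R1 from deriv(g,c), cites(c,i)
round 2: derive deriv(h,b) via R1 from deriv(h,g), cites(g,b)
round 2: derive deriv(j,d) via R1 from deriv(j,i), cites(i,d)
round 3: derive deriv(a,d) via R1 from deriv(a,i), cites(i,d)
round 3: derive deriv(g,d) via R1 from deriv(g,i), cites(i,d)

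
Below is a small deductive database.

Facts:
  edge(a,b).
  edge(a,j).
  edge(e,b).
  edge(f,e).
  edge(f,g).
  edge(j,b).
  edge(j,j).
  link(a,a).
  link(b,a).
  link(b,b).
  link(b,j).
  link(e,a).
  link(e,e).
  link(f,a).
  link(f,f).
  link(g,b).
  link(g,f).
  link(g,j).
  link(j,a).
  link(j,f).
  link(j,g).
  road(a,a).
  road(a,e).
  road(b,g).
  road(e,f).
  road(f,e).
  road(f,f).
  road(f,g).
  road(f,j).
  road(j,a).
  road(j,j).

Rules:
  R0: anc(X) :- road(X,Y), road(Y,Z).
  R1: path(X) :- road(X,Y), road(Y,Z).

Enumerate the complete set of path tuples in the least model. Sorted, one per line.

round 1: derive path(a) via R1 from road(a,a), road(a,a)
round 1: derive path(e) via R1 from road(e,f), road(f,e)
round 1: derive path(f) via R1 from road(f,e), road(e,f)
round 1: derive path(j) via R1 from road(j,a), road(a,a)

path(a)
path(e)
path(f)
path(j)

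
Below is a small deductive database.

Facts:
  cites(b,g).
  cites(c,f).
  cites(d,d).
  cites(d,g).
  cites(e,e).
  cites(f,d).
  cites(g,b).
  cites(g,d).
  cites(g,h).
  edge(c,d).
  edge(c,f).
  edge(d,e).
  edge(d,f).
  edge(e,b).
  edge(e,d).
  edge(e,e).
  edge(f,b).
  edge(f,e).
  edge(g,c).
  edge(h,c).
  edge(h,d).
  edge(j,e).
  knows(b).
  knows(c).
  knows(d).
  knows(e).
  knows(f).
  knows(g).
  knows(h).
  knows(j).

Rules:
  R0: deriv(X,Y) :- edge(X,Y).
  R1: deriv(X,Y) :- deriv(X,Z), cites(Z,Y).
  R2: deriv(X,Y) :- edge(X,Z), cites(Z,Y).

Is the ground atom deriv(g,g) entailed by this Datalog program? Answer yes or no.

round 1: derive deriv(c,d) via R0 from edge(c,d)
round 1: derive deriv(c,f) via R0 from edge(c,f)
round 1: derive deriv(d,e) via R0 from edge(d,e)
round 1: derive deriv(d,f) via R0 from edge(d,f)
round 1: derive deriv(e,b) via R0 from edge(e,b)
round 1: derive deriv(e,d) via R0 from edge(e,d)
round 1: derive deriv(e,e) via R0 from edge(e,e)
round 1: derive deriv(f,b) via R0 from edge(f,b)
round 1: derive deriv(f,e) via R0 from edge(f,e)
round 1: derive deriv(g,c) via R0 from edge(g,c)
round 1: derive deriv(h,c) via R0 from edge(h,c)
round 1: derive deriv(h,d) via R0 from edge(h,d)
round 1: derive deriv(j,e) via R0 from edge(j,e)
round 1: derive deriv(c,g) via R2 from edge(c,d), cites(d,g)
round 1: derive deriv(d,d) via R2 from edge(d,f), cites(f,d)
round 1: derive deriv(e,g) via R2 from edge(e,b), cites(b,g)
round 1: derive deriv(f,g) via R2 from edge(f,b), cites(b,g)
round 1: derive deriv(g,f) via R2 from edge(g,c), cites(c,f)
round 1: derive deriv(h,f) via R2 from edge(h,c), cites(c,f)
round 1: derive deriv(h,g) via R2 from edge(h,d), cites(d,g)
round 2: derive deriv(c,b) via R1 from deriv(c,g), cites(g,b)
round 2: derive deriv(c,h) via R1 from deriv(c,g), cites(g,h)
round 2: derive deriv(d,g) via R1 from deriv(d,d), cites(d,g)
round 2: derive deriv(e,h) via R1 from deriv(e,g), cites(g,h)
round 2: derive deriv(f,d) via R1 from deriv(f,g), cites(g,d)
round 2: derive deriv(f,h) via R1 from deriv(f,g), cites(g,h)
round 2: derive deriv(g,d) via R1 from deriv(g,f), cites(f,d)
round 2: derive deriv(h,b) via R1 from deriv(h,g), cites(g,b)
round 2: derive deriv(h,h) via R1 from deriv(h,g), cites(g,h)
round 3: derive deriv(d,b) via R1 from deriv(d,g), cites(g,b)
round 3: derive deriv(d,h) via R1 from deriv(d,g), cites(g,h)
round 3: derive deriv(g,g) via R1 from deriv(g,d), cites(d,g)
round 4: derive deriv(g,b) via R1 from deriv(g,g), cites(g,b)
round 4: derive deriv(g,h) via R1 from deriv(g,g), cites(g,h)

yes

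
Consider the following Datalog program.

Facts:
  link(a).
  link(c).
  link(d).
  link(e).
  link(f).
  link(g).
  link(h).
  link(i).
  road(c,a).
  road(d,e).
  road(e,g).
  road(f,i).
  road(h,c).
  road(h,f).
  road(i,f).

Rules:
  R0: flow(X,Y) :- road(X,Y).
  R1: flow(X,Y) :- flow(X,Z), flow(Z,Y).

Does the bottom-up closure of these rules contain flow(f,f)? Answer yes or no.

yes

round 1: derive flow(c,a) via R0 from road(c,a)
round 1: derive flow(d,e) via R0 from road(d,e)
round 1: derive flow(e,g) via R0 from road(e,g)
round 1: derive flow(f,i) via R0 from road(f,i)
round 1: derive flow(h,c) via R0 from road(h,c)
round 1: derive flow(h,f) via R0 from road(h,f)
round 1: derive flow(i,f) via R0 from road(i,f)
round 2: derive flow(d,g) via R1 from flow(d,e), flow(e,g)
round 2: derive flow(f,f) via R1 from flow(f,i), flow(i,f)
round 2: derive flow(h,a) via R1 from flow(h,c), flow(c,a)
round 2: derive flow(h,i) via R1 from flow(h,f), flow(f,i)
round 2: derive flow(i,i) via R1 from flow(i,f), flow(f,i)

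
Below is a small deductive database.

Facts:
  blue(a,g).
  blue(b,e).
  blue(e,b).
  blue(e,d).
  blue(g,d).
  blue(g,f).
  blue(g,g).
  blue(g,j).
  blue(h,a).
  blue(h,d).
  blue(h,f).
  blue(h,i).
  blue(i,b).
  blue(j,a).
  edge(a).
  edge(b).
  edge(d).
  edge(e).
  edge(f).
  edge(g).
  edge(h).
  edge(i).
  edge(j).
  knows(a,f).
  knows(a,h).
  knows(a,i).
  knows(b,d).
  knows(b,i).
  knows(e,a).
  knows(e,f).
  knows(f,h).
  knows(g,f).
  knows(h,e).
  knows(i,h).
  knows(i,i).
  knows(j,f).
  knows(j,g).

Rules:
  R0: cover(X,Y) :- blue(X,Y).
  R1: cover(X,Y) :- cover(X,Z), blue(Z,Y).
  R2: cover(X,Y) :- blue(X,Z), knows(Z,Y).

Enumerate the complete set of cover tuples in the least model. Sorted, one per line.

round 1: derive cover(a,g) via R0 from blue(a,g)
round 1: derive cover(b,e) via R0 from blue(b,e)
round 1: derive cover(e,b) via R0 from blue(e,b)
round 1: derive cover(e,d) via R0 from blue(e,d)
round 1: derive cover(g,d) via R0 from blue(g,d)
round 1: derive cover(g,f) via R0 from blue(g,f)
round 1: derive cover(g,g) via R0 from blue(g,g)
round 1: derive cover(g,j) via R0 from blue(g,j)
round 1: derive cover(h,a) via R0 from blue(h,a)
round 1: derive cover(h,d) via R0 from blue(h,d)
round 1: derive cover(h,f) via R0 from blue(h,f)
round 1: derive cover(h,i) via R0 from blue(h,i)
round 1: derive cover(i,b) via R0 from blue(i,b)
round 1: derive cover(j,a) via R0 from blue(j,a)
round 1: derive cover(a,f) via R2 from blue(a,g), knows(g,f)
round 1: derive cover(b,a) via R2 from blue(b,e), knows(e,a)
round 1: derive cover(b,f) via R2 from blue(b,e), knows(e,f)
round 1: derive cover(e,i) via R2 from blue(e,b), knows(b,i)
round 1: derive cover(g,h) via R2 from blue(g,f), knows(f,h)
round 1: derive cover(h,h) via R2 from blue(h,a), knows(a,h)
round 1: derive cover(i,d) via R2 from blue(i,b), knows(b,d)
round 1: derive cover(i,i) via R2 from blue(i,b), knows(b,i)
round 1: derive cover(j,f) via R2 from blue(j,a), knows(a,f)
round 1: derive cover(j,h) via R2 from blue(j,a), knows(a,h)
round 1: derive cover(j,i) via R2 from blue(j,a), knows(a,i)
round 2: derive cover(a,d) via R1 from cover(a,g), blue(g,d)
round 2: derive cover(a,j) via R1 from cover(a,g), blue(g,j)
round 2: derive cover(b,b) via R1 from cover(b,e), blue(e,b)
round 2: derive cover(b,d) via R1 from cover(b,e), blue(e,d)
round 2: derive cover(b,g) via R1 from cover(b,a), blue(a,g)
round 2: derive cover(e,e) via R1 from cover(e,b), blue(b,e)
round 2: derive cover(g,a) via R1 from cover(g,h), blue(h,a)
round 2: derive cover(g,i) via R1 from cover(g,h), blue(h,i)
round 2: derive cover(h,b) via R1 from cover(h,i), blue(i,b)
round 2: derive cover(h,g) via R1 from cover(h,a), blue(a,g)
round 2: derive cover(i,e) via R1 from cover(i,b), blue(b,e)
round 2: derive cover(j,b) via R1 from cover(j,i), blue(i,b)
round 2: derive cover(j,d) via R1 from cover(j,h), blue(h,d)
round 2: derive cover(j,g) via R1 from cover(j,a), blue(a,g)
round 3: derive cover(a,a) via R1 from cover(a,j), blue(j,a)
round 3: derive cover(b,j) via R1 from cover(b,g), blue(g,j)
round 3: derive cover(g,b) via R1 from cover(g,i), blue(i,b)
round 3: derive cover(h,e) via R1 from cover(h,b), blue(b,e)
round 3: derive cover(h,j) via R1 from cover(h,g), blue(g,j)
round 3: derive cover(j,e) via R1 from cover(j,b), blue(b,e)
round 3: derive cover(j,j) via R1 from cover(j,g), blue(g,j)
round 4: derive cover(g,e) via R1 from cover(g,b), blue(b,e)

cover(a,a)
cover(a,d)
cover(a,f)
cover(a,g)
cover(a,j)
cover(b,a)
cover(b,b)
cover(b,d)
cover(b,e)
cover(b,f)
cover(b,g)
cover(b,j)
cover(e,b)
cover(e,d)
cover(e,e)
cover(e,i)
cover(g,a)
cover(g,b)
cover(g,d)
cover(g,e)
cover(g,f)
cover(g,g)
cover(g,h)
cover(g,i)
cover(g,j)
cover(h,a)
cover(h,b)
cover(h,d)
cover(h,e)
cover(h,f)
cover(h,g)
cover(h,h)
cover(h,i)
cover(h,j)
cover(i,b)
cover(i,d)
cover(i,e)
cover(i,i)
cover(j,a)
cover(j,b)
cover(j,d)
cover(j,e)
cover(j,f)
cover(j,g)
cover(j,h)
cover(j,i)
cover(j,j)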